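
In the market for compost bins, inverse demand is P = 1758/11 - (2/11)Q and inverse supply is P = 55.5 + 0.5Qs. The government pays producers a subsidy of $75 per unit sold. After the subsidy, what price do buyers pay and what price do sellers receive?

Buyers pay $112; sellers receive $187

Pre-subsidy: 1758/11 - (2/11)Q = 55.5 + 0.5Q gives Q* = 153 and P* = 132.
With the subsidy, sellers receive Ps = Pb + 75 for each unit, where Pb is the price buyers pay.
On the curves, Pb = 1758/11 - (2/11)Q and Ps = 55.5 + 0.5Q; the wedge Ps − Pb = 75 gives 55.5 + 0.5Q − (1758/11 - (2/11)Q) = 75, so Q' = 263.
Then Pb = 1758/11 − (2/11)·263 = 112 and Ps = 55.5 + 0.5·263 = 187.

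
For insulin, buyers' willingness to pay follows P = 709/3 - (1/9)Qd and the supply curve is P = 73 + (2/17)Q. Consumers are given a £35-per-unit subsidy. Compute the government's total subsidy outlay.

Government cost = £30345

Pre-subsidy: 709/3 - (1/9)Q = 73 + (2/17)Q gives Q* = 714 and P* = 157.
With the rebate, buyers effectively pay Pb = Ps − 35, where Ps is the price sellers receive.
On the curves, Pb = 709/3 - (1/9)Q and Ps = 73 + (2/17)Q; the wedge Ps − Pb = 35 gives 73 + (2/17)Q − (709/3 - (1/9)Q) = 35, so Q' = 867.
Then Pb = 709/3 − (1/9)·867 = 140 and Ps = 73 + (2/17)·867 = 175.
Government outlay = subsidy × quantity = 35 × 867 = 30345.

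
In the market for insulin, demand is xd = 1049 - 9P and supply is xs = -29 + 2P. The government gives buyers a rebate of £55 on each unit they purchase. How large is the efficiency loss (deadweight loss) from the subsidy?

Deadweight loss = £2475

Pre-subsidy: 1049 - 9P = -29 + 2P gives P* = 98, x* = 167.
With the rebate, buyers effectively pay Pb = Ps − 55, where Ps is the price sellers receive.
Demand in terms of Ps becomes xd = 1049 − 9(Ps − 55) = 1544 - 9Ps. Setting this equal to supply: 1544 - 9Ps = -29 + 2Ps, so Ps = 143.
Buyers pay Pb = 143 − 55 = 88; x' = -29 + 2·143 = 257.
The subsidy expands output by 257 − 167 = 90 past the efficient level; on those units the gap between marginal cost and willingness to pay runs from 0 up to 55.
DWL = ½ × 55 × 90 = 2475.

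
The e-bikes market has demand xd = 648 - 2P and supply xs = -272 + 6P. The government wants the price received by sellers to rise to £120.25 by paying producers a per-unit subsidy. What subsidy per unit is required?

Required subsidy s = £21 per unit

At a seller price of 120.25, quantity supplied is -272 + 6·120.25 = 449.5.
Buyers absorb 449.5 only when they pay Pb with 648 − 2·Pb = 449.5, i.e. Pb = 99.25.
s = Ps − Pb = 120.25 − 99.25 = 21.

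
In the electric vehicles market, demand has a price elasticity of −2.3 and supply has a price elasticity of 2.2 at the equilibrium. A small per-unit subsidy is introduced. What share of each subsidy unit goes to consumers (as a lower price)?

For a small subsidy around the equilibrium, the benefit split depends on the relative slopes, which at a point are proportional to the elasticities.
Buyer share = εs/(εs + |εd|) = 2.2/(2.2 + 2.3) = 22/45; seller share = |εd|/(εs + |εd|) = 23/45.

Consumer share = 22/45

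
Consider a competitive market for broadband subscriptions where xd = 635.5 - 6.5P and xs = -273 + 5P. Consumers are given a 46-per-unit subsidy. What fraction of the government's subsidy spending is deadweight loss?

DWL / government spending = 65/252

Pre-subsidy: 635.5 - 6.5P = -273 + 5P gives P* = 79, x* = 122.
With the rebate, buyers effectively pay Pb = Ps − 46, where Ps is the price sellers receive.
Demand in terms of Ps becomes xd = 635.5 − 6.5(Ps − 46) = 934.5 - 6.5Ps. Setting this equal to supply: 934.5 - 6.5Ps = -273 + 5Ps, so Ps = 105.
Buyers pay Pb = 105 − 46 = 59; x' = -273 + 5·105 = 252.
ΔCS = ½(122 + 252)(79 − 59) = 3740; ΔPS = ½(122 + 252)(105 − 79) = 4862.
Government spending = 46 × 252 = 11592.
DWL = ½ × 46 × (252 − 122) = 2990; fraction = 2990 / 11592 = 65/252.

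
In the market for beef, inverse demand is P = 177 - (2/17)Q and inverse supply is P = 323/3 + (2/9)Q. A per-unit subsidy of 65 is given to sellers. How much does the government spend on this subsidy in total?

Pre-subsidy: 177 - (2/17)Q = 323/3 + (2/9)Q gives Q* = 204 and P* = 153.
With the subsidy, sellers receive Ps = Pb + 65 for each unit, where Pb is the price buyers pay.
On the curves, Pb = 177 - (2/17)Q and Ps = 323/3 + (2/9)Q; the wedge Ps − Pb = 65 gives 323/3 + (2/9)Q − (177 - (2/17)Q) = 65, so Q' = 395.25.
Then Pb = 177 − (2/17)·395.25 = 130.5 and Ps = 323/3 + (2/9)·395.25 = 195.5.
Government outlay = subsidy × quantity = 65 × 395.25 = 25691.25.

Government cost = 25691.25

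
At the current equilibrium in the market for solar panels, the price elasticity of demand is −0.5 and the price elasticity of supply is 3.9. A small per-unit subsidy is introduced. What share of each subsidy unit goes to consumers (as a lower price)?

For a small subsidy around the equilibrium, the benefit split depends on the relative slopes, which at a point are proportional to the elasticities.
Buyer share = εs/(εs + |εd|) = 3.9/(3.9 + 0.5) = 39/44; seller share = |εd|/(εs + |εd|) = 5/44.

Consumer share = 39/44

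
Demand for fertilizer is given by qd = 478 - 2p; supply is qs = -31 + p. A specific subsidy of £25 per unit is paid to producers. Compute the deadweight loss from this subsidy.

Pre-subsidy: 478 - 2p = -31 + p gives p* = 509/3, q* = 416/3.
With the subsidy, sellers receive ps = pb + 25 for each unit, where pb is the price buyers pay.
Supply in terms of pb becomes qs = -31 + 1(pb + 25) = -6 + pb. Setting this equal to demand: 478 - 2pb = -6 + pb, so pb = 484/3.
Sellers receive ps = 484/3 + 25 = 559/3; q' = 478 − 2·(484/3) = 466/3.
The subsidy expands output by 466/3 − 416/3 = 50/3 past the efficient level; on those units the gap between marginal cost and willingness to pay runs from 0 up to 25.
DWL = ½ × 25 × 50/3 = 625/3.

Deadweight loss = 625/3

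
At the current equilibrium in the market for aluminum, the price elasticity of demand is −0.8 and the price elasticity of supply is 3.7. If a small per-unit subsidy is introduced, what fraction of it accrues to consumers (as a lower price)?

For a small subsidy around the equilibrium, the benefit split depends on the relative slopes, which at a point are proportional to the elasticities.
Buyer share = εs/(εs + |εd|) = 3.7/(3.7 + 0.8) = 37/45; seller share = |εd|/(εs + |εd|) = 8/45.

Consumer share = 37/45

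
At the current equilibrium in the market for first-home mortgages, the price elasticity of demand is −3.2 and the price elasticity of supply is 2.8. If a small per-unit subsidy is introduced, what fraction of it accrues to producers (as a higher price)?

Producer share = 8/15

For a small subsidy around the equilibrium, the benefit split depends on the relative slopes, which at a point are proportional to the elasticities.
Buyer share = εs/(εs + |εd|) = 2.8/(2.8 + 3.2) = 7/15; seller share = |εd|/(εs + |εd|) = 8/15.
So producers capture 8/15 of the subsidy.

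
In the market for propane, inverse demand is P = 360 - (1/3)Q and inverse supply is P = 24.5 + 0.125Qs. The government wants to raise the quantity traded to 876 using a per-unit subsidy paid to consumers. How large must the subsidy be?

Required subsidy s = 66 per unit

At Q = 876, from the demand curve buyers pay Pb = 360 − (1/3)·876 = 68; from the supply curve sellers need Ps = 24.5 + 0.125·876 = 134.
The subsidy must fill the gap: s = Ps − Pb = 134 − 68 = 66.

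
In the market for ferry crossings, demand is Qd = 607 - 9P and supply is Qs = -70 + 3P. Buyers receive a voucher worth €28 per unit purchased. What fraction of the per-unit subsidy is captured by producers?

Pre-subsidy: 607 - 9P = -70 + 3P gives P* = 677/12, Q* = 99.25.
With the rebate, buyers effectively pay Pb = Ps − 28, where Ps is the price sellers receive.
Demand in terms of Ps becomes Qd = 607 − 9(Ps − 28) = 859 - 9Ps. Setting this equal to supply: 859 - 9Ps = -70 + 3Ps, so Ps = 929/12.
Buyers pay Pb = 929/12 − 28 = 593/12; Q' = -70 + 3·(929/12) = 162.25.
Buyers' price falls by P* − Pb = 677/12 − 593/12 = 7; sellers' price rises by Ps − P* = 929/12 − 677/12 = 21.
So producers capture 21/28 = 0.75 of each unit of subsidy.

Producer share = 0.75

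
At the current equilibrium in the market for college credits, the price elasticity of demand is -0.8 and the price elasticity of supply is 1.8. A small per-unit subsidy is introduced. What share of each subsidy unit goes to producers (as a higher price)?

Producer share = 4/13

For a small subsidy around the equilibrium, the benefit split depends on the relative slopes, which at a point are proportional to the elasticities.
Buyer share = εs/(εs + |εd|) = 1.8/(1.8 + 0.8) = 9/13; seller share = |εd|/(εs + |εd|) = 4/13.
So producers capture 4/13 of the subsidy.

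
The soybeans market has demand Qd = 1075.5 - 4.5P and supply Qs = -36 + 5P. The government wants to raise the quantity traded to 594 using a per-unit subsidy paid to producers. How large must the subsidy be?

Required subsidy s = 19 per unit

At Q = 594, invert demand for the buyer price: Pb = (1075.5 − 594)/4.5 = 107; invert supply for the seller price: Ps = (594 − (-36))/5 = 126.
The subsidy must fill the gap: s = Ps − Pb = 126 − 107 = 19.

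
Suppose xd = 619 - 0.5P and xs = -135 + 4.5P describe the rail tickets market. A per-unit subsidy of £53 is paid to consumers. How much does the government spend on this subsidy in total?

Pre-subsidy: 619 - 0.5P = -135 + 4.5P gives P* = 150.8, x* = 543.6.
With the rebate, buyers effectively pay Pb = Ps − 53, where Ps is the price sellers receive.
Demand in terms of Ps becomes xd = 619 − 0.5(Ps − 53) = 645.5 - 0.5Ps. Setting this equal to supply: 645.5 - 0.5Ps = -135 + 4.5Ps, so Ps = 156.1.
Buyers pay Pb = 156.1 − 53 = 103.1; x' = -135 + 4.5·156.1 = 567.45.
Government outlay = subsidy × quantity = 53 × 567.45 = 30074.85.

Government cost = £30074.85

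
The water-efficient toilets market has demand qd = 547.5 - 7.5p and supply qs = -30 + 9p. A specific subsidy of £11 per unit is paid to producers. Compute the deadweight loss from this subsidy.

Deadweight loss = £247.5

Pre-subsidy: 547.5 - 7.5p = -30 + 9p gives p* = 35, q* = 285.
With the subsidy, sellers receive ps = pb + 11 for each unit, where pb is the price buyers pay.
Supply in terms of pb becomes qs = -30 + 9(pb + 11) = 69 + 9pb. Setting this equal to demand: 547.5 - 7.5pb = 69 + 9pb, so pb = 29.
Sellers receive ps = 29 + 11 = 40; q' = 547.5 − 7.5·29 = 330.
The subsidy expands output by 330 − 285 = 45 past the efficient level; on those units the gap between marginal cost and willingness to pay runs from 0 up to 11.
DWL = ½ × 11 × 45 = 247.5.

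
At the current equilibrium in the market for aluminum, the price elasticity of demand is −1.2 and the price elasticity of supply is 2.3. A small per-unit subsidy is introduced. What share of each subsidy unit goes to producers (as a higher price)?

Producer share = 12/35

For a small subsidy around the equilibrium, the benefit split depends on the relative slopes, which at a point are proportional to the elasticities.
Buyer share = εs/(εs + |εd|) = 2.3/(2.3 + 1.2) = 23/35; seller share = |εd|/(εs + |εd|) = 12/35.
So producers capture 12/35 of the subsidy.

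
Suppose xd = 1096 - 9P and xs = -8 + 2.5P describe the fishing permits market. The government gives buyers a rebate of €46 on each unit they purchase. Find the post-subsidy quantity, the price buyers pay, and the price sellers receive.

x' = 322; buyers pay €86; sellers receive €132

Pre-subsidy: 1096 - 9P = -8 + 2.5P gives P* = 96, x* = 232.
With the rebate, buyers effectively pay Pb = Ps − 46, where Ps is the price sellers receive.
Demand in terms of Ps becomes xd = 1096 − 9(Ps − 46) = 1510 - 9Ps. Setting this equal to supply: 1510 - 9Ps = -8 + 2.5Ps, so Ps = 132.
Buyers pay Pb = 132 − 46 = 86; x' = -8 + 2.5·132 = 322.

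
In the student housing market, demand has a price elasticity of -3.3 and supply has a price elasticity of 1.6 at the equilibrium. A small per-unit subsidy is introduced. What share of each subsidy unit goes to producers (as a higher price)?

For a small subsidy around the equilibrium, the benefit split depends on the relative slopes, which at a point are proportional to the elasticities.
Buyer share = εs/(εs + |εd|) = 1.6/(1.6 + 3.3) = 16/49; seller share = |εd|/(εs + |εd|) = 33/49.
So producers capture 33/49 of the subsidy.

Producer share = 33/49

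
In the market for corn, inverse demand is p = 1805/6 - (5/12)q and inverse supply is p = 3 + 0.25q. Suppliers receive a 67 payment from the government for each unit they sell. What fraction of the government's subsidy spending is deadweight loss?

DWL / government spending = 201/2189

Pre-subsidy: 1805/6 - (5/12)q = 3 + 0.25q gives q* = 446.75 and p* = 114.6875.
With the subsidy, sellers receive ps = pb + 67 for each unit, where pb is the price buyers pay.
On the curves, pb = 1805/6 - (5/12)q and ps = 3 + 0.25q; the wedge ps − pb = 67 gives 3 + 0.25q − (1805/6 - (5/12)q) = 67, so q' = 547.25.
Then pb = 1805/6 − (5/12)·547.25 = 72.8125 and ps = 3 + 0.25·547.25 = 139.8125.
ΔCS = ½(446.75 + 547.25)(114.6875 − 72.8125) = 20811.875; ΔPS = ½(446.75 + 547.25)(139.8125 − 114.6875) = 12487.125.
Government spending = 67 × 547.25 = 36665.75.
DWL = ½ × 67 × (547.25 − 446.75) = 3366.75; fraction = 3366.75 / 36665.75 = 201/2189.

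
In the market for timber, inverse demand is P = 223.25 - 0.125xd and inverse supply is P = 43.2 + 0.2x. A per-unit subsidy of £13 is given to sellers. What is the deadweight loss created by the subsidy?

Deadweight loss = £260

Pre-subsidy: 223.25 - 0.125x = 43.2 + 0.2x gives x* = 554 and P* = 154.
With the subsidy, sellers receive Ps = Pb + 13 for each unit, where Pb is the price buyers pay.
On the curves, Pb = 223.25 - 0.125x and Ps = 43.2 + 0.2x; the wedge Ps − Pb = 13 gives 43.2 + 0.2x − (223.25 - 0.125x) = 13, so x' = 594.
Then Pb = 223.25 − 0.125·594 = 149 and Ps = 43.2 + 0.2·594 = 162.
The subsidy expands output by 594 − 554 = 40 past the efficient level; on those units the gap between marginal cost and willingness to pay runs from 0 up to 13.
DWL = ½ × 13 × 40 = 260.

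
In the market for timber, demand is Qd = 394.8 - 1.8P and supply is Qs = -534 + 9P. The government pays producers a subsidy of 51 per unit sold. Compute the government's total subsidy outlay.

Government cost = 16141.5

Pre-subsidy: 394.8 - 1.8P = -534 + 9P gives P* = 86, Q* = 240.
With the subsidy, sellers receive Ps = Pb + 51 for each unit, where Pb is the price buyers pay.
Supply in terms of Pb becomes Qs = -534 + 9(Pb + 51) = -75 + 9Pb. Setting this equal to demand: 394.8 - 1.8Pb = -75 + 9Pb, so Pb = 43.5.
Sellers receive Ps = 43.5 + 51 = 94.5; Q' = 394.8 − 1.8·43.5 = 316.5.
Government outlay = subsidy × quantity = 51 × 316.5 = 16141.5.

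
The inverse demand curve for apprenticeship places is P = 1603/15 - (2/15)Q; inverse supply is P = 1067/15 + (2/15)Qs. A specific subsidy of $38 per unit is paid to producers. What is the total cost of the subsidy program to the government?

Government cost = $10507

Pre-subsidy: 1603/15 - (2/15)Q = 1067/15 + (2/15)Q gives Q* = 134 and P* = 89.
With the subsidy, sellers receive Ps = Pb + 38 for each unit, where Pb is the price buyers pay.
On the curves, Pb = 1603/15 - (2/15)Q and Ps = 1067/15 + (2/15)Q; the wedge Ps − Pb = 38 gives 1067/15 + (2/15)Q − (1603/15 - (2/15)Q) = 38, so Q' = 276.5.
Then Pb = 1603/15 − (2/15)·276.5 = 70 and Ps = 1067/15 + (2/15)·276.5 = 108.
Government outlay = subsidy × quantity = 38 × 276.5 = 10507.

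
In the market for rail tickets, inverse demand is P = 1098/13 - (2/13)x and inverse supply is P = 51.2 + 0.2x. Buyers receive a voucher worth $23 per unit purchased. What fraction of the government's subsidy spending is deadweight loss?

Pre-subsidy: 1098/13 - (2/13)x = 51.2 + 0.2x gives x* = 94 and P* = 70.
With the rebate, buyers effectively pay Pb = Ps − 23, where Ps is the price sellers receive.
On the curves, Pb = 1098/13 - (2/13)x and Ps = 51.2 + 0.2x; the wedge Ps − Pb = 23 gives 51.2 + 0.2x − (1098/13 - (2/13)x) = 23, so x' = 159.
Then Pb = 1098/13 − (2/13)·159 = 60 and Ps = 51.2 + 0.2·159 = 83.
ΔCS = ½(94 + 159)(70 − 60) = 1265; ΔPS = ½(94 + 159)(83 − 70) = 1644.5.
Government spending = 23 × 159 = 3657.
DWL = ½ × 23 × (159 − 94) = 747.5; fraction = 747.5 / 3657 = 65/318.

DWL / government spending = 65/318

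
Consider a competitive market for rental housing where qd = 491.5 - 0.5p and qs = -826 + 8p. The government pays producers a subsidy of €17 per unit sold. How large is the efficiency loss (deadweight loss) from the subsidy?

Deadweight loss = €68

Pre-subsidy: 491.5 - 0.5p = -826 + 8p gives p* = 155, q* = 414.
With the subsidy, sellers receive ps = pb + 17 for each unit, where pb is the price buyers pay.
Supply in terms of pb becomes qs = -826 + 8(pb + 17) = -690 + 8pb. Setting this equal to demand: 491.5 - 0.5pb = -690 + 8pb, so pb = 139.
Sellers receive ps = 139 + 17 = 156; q' = 491.5 − 0.5·139 = 422.
The subsidy expands output by 422 − 414 = 8 past the efficient level; on those units the gap between marginal cost and willingness to pay runs from 0 up to 17.
DWL = ½ × 17 × 8 = 68.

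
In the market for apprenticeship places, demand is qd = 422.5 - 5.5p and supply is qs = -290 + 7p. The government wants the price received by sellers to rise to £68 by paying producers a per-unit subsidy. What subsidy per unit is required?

Required subsidy s = £25 per unit

At a seller price of 68, quantity supplied is -290 + 7·68 = 186.
Buyers absorb 186 only when they pay pb with 422.5 − 5.5·pb = 186, i.e. pb = 43.
s = ps − pb = 68 − 43 = 25.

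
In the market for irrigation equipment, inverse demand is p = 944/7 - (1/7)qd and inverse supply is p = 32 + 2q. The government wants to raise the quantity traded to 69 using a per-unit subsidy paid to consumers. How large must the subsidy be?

Required subsidy s = 45 per unit

At q = 69, from the demand curve buyers pay pb = 944/7 − (1/7)·69 = 125; from the supply curve sellers need ps = 32 + 2·69 = 170.
The subsidy must fill the gap: s = ps − pb = 170 − 125 = 45.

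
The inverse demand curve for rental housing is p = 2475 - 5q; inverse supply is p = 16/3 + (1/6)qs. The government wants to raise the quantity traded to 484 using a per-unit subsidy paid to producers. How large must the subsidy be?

Required subsidy s = 31 per unit

At q = 484, from the demand curve buyers pay pb = 2475 − 5·484 = 55; from the supply curve sellers need ps = 16/3 + (1/6)·484 = 86.
The subsidy must fill the gap: s = ps − pb = 86 − 55 = 31.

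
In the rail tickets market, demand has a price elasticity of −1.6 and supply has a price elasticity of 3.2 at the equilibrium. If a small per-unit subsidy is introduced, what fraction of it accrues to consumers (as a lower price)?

Consumer share = 2/3

For a small subsidy around the equilibrium, the benefit split depends on the relative slopes, which at a point are proportional to the elasticities.
Buyer share = εs/(εs + |εd|) = 3.2/(3.2 + 1.6) = 2/3; seller share = |εd|/(εs + |εd|) = 1/3.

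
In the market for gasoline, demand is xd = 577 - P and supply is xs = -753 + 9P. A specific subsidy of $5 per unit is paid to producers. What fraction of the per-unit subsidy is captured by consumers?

Consumer share = 0.9

Pre-subsidy: 577 - P = -753 + 9P gives P* = 133, x* = 444.
With the subsidy, sellers receive Ps = Pb + 5 for each unit, where Pb is the price buyers pay.
Supply in terms of Pb becomes xs = -753 + 9(Pb + 5) = -708 + 9Pb. Setting this equal to demand: 577 - Pb = -708 + 9Pb, so Pb = 128.5.
Sellers receive Ps = 128.5 + 5 = 133.5; x' = 577 − 1·128.5 = 448.5.
Buyers' price falls by P* − Pb = 133 − 128.5 = 4.5; sellers' price rises by Ps − P* = 133.5 − 133 = 0.5.
So consumers capture 4.5/5 = 0.9 of each unit of subsidy.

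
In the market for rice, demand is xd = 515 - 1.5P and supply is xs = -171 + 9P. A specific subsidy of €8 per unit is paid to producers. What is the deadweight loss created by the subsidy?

Deadweight loss = 288/7

Pre-subsidy: 515 - 1.5P = -171 + 9P gives P* = 196/3, x* = 417.
With the subsidy, sellers receive Ps = Pb + 8 for each unit, where Pb is the price buyers pay.
Supply in terms of Pb becomes xs = -171 + 9(Pb + 8) = -99 + 9Pb. Setting this equal to demand: 515 - 1.5Pb = -99 + 9Pb, so Pb = 1228/21.
Sellers receive Ps = 1228/21 + 8 = 1396/21; x' = 515 − 1.5·(1228/21) = 2991/7.
The subsidy expands output by 2991/7 − 417 = 72/7 past the efficient level; on those units the gap between marginal cost and willingness to pay runs from 0 up to 8.
DWL = ½ × 8 × 72/7 = 288/7.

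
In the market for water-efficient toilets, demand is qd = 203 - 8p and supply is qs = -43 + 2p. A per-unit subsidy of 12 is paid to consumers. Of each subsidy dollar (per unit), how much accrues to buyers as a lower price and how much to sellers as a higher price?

Pre-subsidy: 203 - 8p = -43 + 2p gives p* = 24.6, q* = 6.2.
With the rebate, buyers effectively pay pb = ps − 12, where ps is the price sellers receive.
Demand in terms of ps becomes qd = 203 − 8(ps − 12) = 299 - 8ps. Setting this equal to supply: 299 - 8ps = -43 + 2ps, so ps = 34.2.
Buyers pay pb = 34.2 − 12 = 22.2; q' = -43 + 2·34.2 = 25.4.
Buyers' price falls by p* − pb = 24.6 − 22.2 = 2.4; sellers' price rises by ps − p* = 34.2 − 24.6 = 9.6.

Buyers gain 2.4 per unit; sellers gain 9.6 per unit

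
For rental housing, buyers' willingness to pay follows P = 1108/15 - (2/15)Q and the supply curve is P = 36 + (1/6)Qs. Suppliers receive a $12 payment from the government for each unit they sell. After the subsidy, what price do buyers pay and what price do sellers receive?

Pre-subsidy: 1108/15 - (2/15)Q = 36 + (1/6)Q gives Q* = 1136/9 and P* = 1540/27.
With the subsidy, sellers receive Ps = Pb + 12 for each unit, where Pb is the price buyers pay.
On the curves, Pb = 1108/15 - (2/15)Q and Ps = 36 + (1/6)Q; the wedge Ps − Pb = 12 gives 36 + (1/6)Q − (1108/15 - (2/15)Q) = 12, so Q' = 1496/9.
Then Pb = 1108/15 − (2/15)·(1496/9) = 1396/27 and Ps = 36 + (1/6)·(1496/9) = 1720/27.

Buyers pay 1396/27; sellers receive 1720/27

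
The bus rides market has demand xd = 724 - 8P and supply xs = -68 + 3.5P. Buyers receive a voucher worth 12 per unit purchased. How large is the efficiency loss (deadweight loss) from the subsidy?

Deadweight loss = 4032/23

Pre-subsidy: 724 - 8P = -68 + 3.5P gives P* = 1584/23, x* = 3980/23.
With the rebate, buyers effectively pay Pb = Ps − 12, where Ps is the price sellers receive.
Demand in terms of Ps becomes xd = 724 − 8(Ps − 12) = 820 - 8Ps. Setting this equal to supply: 820 - 8Ps = -68 + 3.5Ps, so Ps = 1776/23.
Buyers pay Pb = 1776/23 − 12 = 1500/23; x' = -68 + 3.5·(1776/23) = 4652/23.
The subsidy expands output by 4652/23 − 3980/23 = 672/23 past the efficient level; on those units the gap between marginal cost and willingness to pay runs from 0 up to 12.
DWL = ½ × 12 × 672/23 = 4032/23.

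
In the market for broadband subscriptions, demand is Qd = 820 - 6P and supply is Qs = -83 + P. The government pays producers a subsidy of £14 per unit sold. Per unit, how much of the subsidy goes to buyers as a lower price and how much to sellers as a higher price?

Buyers gain £2 per unit; sellers gain £12 per unit

Pre-subsidy: 820 - 6P = -83 + P gives P* = 129, Q* = 46.
With the subsidy, sellers receive Ps = Pb + 14 for each unit, where Pb is the price buyers pay.
Supply in terms of Pb becomes Qs = -83 + 1(Pb + 14) = -69 + Pb. Setting this equal to demand: 820 - 6Pb = -69 + Pb, so Pb = 127.
Sellers receive Ps = 127 + 14 = 141; Q' = 820 − 6·127 = 58.
Buyers' price falls by P* − Pb = 129 − 127 = 2; sellers' price rises by Ps − P* = 141 − 129 = 12.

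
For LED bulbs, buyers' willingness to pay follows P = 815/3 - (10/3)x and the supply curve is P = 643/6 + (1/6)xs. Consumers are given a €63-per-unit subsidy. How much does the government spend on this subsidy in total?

Pre-subsidy: 815/3 - (10/3)x = 643/6 + (1/6)x gives x* = 47 and P* = 115.
With the rebate, buyers effectively pay Pb = Ps − 63, where Ps is the price sellers receive.
On the curves, Pb = 815/3 - (10/3)x and Ps = 643/6 + (1/6)x; the wedge Ps − Pb = 63 gives 643/6 + (1/6)x − (815/3 - (10/3)x) = 63, so x' = 65.
Then Pb = 815/3 − (10/3)·65 = 55 and Ps = 643/6 + (1/6)·65 = 118.
Government outlay = subsidy × quantity = 63 × 65 = 4095.

Government cost = €4095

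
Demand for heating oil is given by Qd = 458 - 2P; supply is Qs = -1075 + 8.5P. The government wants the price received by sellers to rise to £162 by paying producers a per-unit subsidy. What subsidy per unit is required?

At a seller price of 162, quantity supplied is -1075 + 8.5·162 = 302.
Buyers absorb 302 only when they pay Pb with 458 − 2·Pb = 302, i.e. Pb = 78.
s = Ps − Pb = 162 − 78 = 84.

Required subsidy s = £84 per unit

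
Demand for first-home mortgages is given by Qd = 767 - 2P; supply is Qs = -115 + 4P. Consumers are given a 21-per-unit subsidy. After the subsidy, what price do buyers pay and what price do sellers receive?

Buyers pay 133; sellers receive 154

Pre-subsidy: 767 - 2P = -115 + 4P gives P* = 147, Q* = 473.
With the rebate, buyers effectively pay Pb = Ps − 21, where Ps is the price sellers receive.
Demand in terms of Ps becomes Qd = 767 − 2(Ps − 21) = 809 - 2Ps. Setting this equal to supply: 809 - 2Ps = -115 + 4Ps, so Ps = 154.
Buyers pay Pb = 154 − 21 = 133; Q' = -115 + 4·154 = 501.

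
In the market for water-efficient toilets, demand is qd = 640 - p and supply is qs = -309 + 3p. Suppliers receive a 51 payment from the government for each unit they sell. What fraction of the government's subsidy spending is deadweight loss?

DWL / government spending = 17/392

Pre-subsidy: 640 - p = -309 + 3p gives p* = 237.25, q* = 402.75.
With the subsidy, sellers receive ps = pb + 51 for each unit, where pb is the price buyers pay.
Supply in terms of pb becomes qs = -309 + 3(pb + 51) = -156 + 3pb. Setting this equal to demand: 640 - pb = -156 + 3pb, so pb = 199.
Sellers receive ps = 199 + 51 = 250; q' = 640 − 1·199 = 441.
ΔCS = ½(402.75 + 441)(237.25 − 199) = 16136.71875; ΔPS = ½(402.75 + 441)(250 − 237.25) = 5378.90625.
Government spending = 51 × 441 = 22491.
DWL = ½ × 51 × (441 − 402.75) = 975.375; fraction = 975.375 / 22491 = 17/392.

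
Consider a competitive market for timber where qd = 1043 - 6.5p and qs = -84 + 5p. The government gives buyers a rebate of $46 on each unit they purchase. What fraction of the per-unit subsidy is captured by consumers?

Consumer share = 10/23

Pre-subsidy: 1043 - 6.5p = -84 + 5p gives p* = 98, q* = 406.
With the rebate, buyers effectively pay pb = ps − 46, where ps is the price sellers receive.
Demand in terms of ps becomes qd = 1043 − 6.5(ps − 46) = 1342 - 6.5ps. Setting this equal to supply: 1342 - 6.5ps = -84 + 5ps, so ps = 124.
Buyers pay pb = 124 − 46 = 78; q' = -84 + 5·124 = 536.
Buyers' price falls by p* − pb = 98 − 78 = 20; sellers' price rises by ps − p* = 124 − 98 = 26.
So consumers capture 20/46 = 10/23 of each unit of subsidy.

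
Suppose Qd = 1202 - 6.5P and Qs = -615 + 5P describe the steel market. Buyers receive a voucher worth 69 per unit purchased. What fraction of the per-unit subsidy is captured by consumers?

Pre-subsidy: 1202 - 6.5P = -615 + 5P gives P* = 158, Q* = 175.
With the rebate, buyers effectively pay Pb = Ps − 69, where Ps is the price sellers receive.
Demand in terms of Ps becomes Qd = 1202 − 6.5(Ps − 69) = 1650.5 - 6.5Ps. Setting this equal to supply: 1650.5 - 6.5Ps = -615 + 5Ps, so Ps = 197.
Buyers pay Pb = 197 − 69 = 128; Q' = -615 + 5·197 = 370.
Buyers' price falls by P* − Pb = 158 − 128 = 30; sellers' price rises by Ps − P* = 197 − 158 = 39.
So consumers capture 30/69 = 10/23 of each unit of subsidy.

Consumer share = 10/23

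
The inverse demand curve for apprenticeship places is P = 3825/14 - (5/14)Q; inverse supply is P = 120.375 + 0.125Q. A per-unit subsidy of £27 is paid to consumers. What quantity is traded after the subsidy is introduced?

Pre-subsidy: 3825/14 - (5/14)Q = 120.375 + 0.125Q gives Q* = 317 and P* = 160.
With the rebate, buyers effectively pay Pb = Ps − 27, where Ps is the price sellers receive.
On the curves, Pb = 3825/14 - (5/14)Q and Ps = 120.375 + 0.125Q; the wedge Ps − Pb = 27 gives 120.375 + 0.125Q − (3825/14 - (5/14)Q) = 27, so Q' = 373.
Then Pb = 3825/14 − (5/14)·373 = 140 and Ps = 120.375 + 0.125·373 = 167.

Q' = 373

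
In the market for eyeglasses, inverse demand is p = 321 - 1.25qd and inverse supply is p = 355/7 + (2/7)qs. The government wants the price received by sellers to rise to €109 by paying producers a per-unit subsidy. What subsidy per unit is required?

Required subsidy s = €43 per unit

At a seller price of 109, quantity supplied is -177.5 + 3.5·109 = 204.
Buyers absorb 204 only when they pay pb = 321 − 1.25·204 = 66.
s = ps − pb = 109 − 66 = 43.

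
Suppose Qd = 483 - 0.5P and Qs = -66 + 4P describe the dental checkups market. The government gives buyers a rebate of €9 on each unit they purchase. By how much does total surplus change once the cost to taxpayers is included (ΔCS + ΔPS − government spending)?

Pre-subsidy: 483 - 0.5P = -66 + 4P gives P* = 122, Q* = 422.
With the rebate, buyers effectively pay Pb = Ps − 9, where Ps is the price sellers receive.
Demand in terms of Ps becomes Qd = 483 − 0.5(Ps − 9) = 487.5 - 0.5Ps. Setting this equal to supply: 487.5 - 0.5Ps = -66 + 4Ps, so Ps = 123.
Buyers pay Pb = 123 − 9 = 114; Q' = -66 + 4·123 = 426.
ΔCS = ½(422 + 426)(122 − 114) = 3392; ΔPS = ½(422 + 426)(123 − 122) = 424.
Government spending = 9 × 426 = 3834.
Net change = 3392 + 424 − 3834 = -18. The loss equals the DWL triangle ½·9·4.

Net change in total surplus = -€18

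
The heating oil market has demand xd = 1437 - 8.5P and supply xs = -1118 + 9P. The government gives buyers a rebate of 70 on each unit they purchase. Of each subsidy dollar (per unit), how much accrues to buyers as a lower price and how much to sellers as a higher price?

Pre-subsidy: 1437 - 8.5P = -1118 + 9P gives P* = 146, x* = 196.
With the rebate, buyers effectively pay Pb = Ps − 70, where Ps is the price sellers receive.
Demand in terms of Ps becomes xd = 1437 − 8.5(Ps − 70) = 2032 - 8.5Ps. Setting this equal to supply: 2032 - 8.5Ps = -1118 + 9Ps, so Ps = 180.
Buyers pay Pb = 180 − 70 = 110; x' = -1118 + 9·180 = 502.
Buyers' price falls by P* − Pb = 146 − 110 = 36; sellers' price rises by Ps − P* = 180 − 146 = 34.

Buyers gain 36 per unit; sellers gain 34 per unit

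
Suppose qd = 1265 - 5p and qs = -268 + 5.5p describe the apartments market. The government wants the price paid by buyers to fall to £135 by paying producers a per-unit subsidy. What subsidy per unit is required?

At a buyer price of 135, quantity demanded is 1265 − 5·135 = 590.
Sellers supply 590 only when they receive ps with -268 + 5.5·ps = 590, i.e. ps = 156.
s = ps − pb = 156 − 135 = 21.

Required subsidy s = £21 per unit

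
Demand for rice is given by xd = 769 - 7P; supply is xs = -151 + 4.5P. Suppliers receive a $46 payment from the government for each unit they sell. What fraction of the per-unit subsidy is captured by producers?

Producer share = 14/23

Pre-subsidy: 769 - 7P = -151 + 4.5P gives P* = 80, x* = 209.
With the subsidy, sellers receive Ps = Pb + 46 for each unit, where Pb is the price buyers pay.
Supply in terms of Pb becomes xs = -151 + 4.5(Pb + 46) = 56 + 4.5Pb. Setting this equal to demand: 769 - 7Pb = 56 + 4.5Pb, so Pb = 62.
Sellers receive Ps = 62 + 46 = 108; x' = 769 − 7·62 = 335.
Buyers' price falls by P* − Pb = 80 − 62 = 18; sellers' price rises by Ps − P* = 108 − 80 = 28.
So producers capture 28/46 = 14/23 of each unit of subsidy.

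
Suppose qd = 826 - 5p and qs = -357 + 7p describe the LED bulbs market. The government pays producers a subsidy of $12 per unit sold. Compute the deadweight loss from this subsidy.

Pre-subsidy: 826 - 5p = -357 + 7p gives p* = 1183/12, q* = 3997/12.
With the subsidy, sellers receive ps = pb + 12 for each unit, where pb is the price buyers pay.
Supply in terms of pb becomes qs = -357 + 7(pb + 12) = -273 + 7pb. Setting this equal to demand: 826 - 5pb = -273 + 7pb, so pb = 1099/12.
Sellers receive ps = 1099/12 + 12 = 1243/12; q' = 826 − 5·(1099/12) = 4417/12.
The subsidy expands output by 4417/12 − 3997/12 = 35 past the efficient level; on those units the gap between marginal cost and willingness to pay runs from 0 up to 12.
DWL = ½ × 12 × 35 = 210.

Deadweight loss = $210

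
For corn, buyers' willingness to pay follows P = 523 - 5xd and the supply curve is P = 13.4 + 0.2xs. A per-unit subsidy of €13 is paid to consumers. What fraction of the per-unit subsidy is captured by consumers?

Pre-subsidy: 523 - 5x = 13.4 + 0.2x gives x* = 98 and P* = 33.
With the rebate, buyers effectively pay Pb = Ps − 13, where Ps is the price sellers receive.
On the curves, Pb = 523 - 5x and Ps = 13.4 + 0.2x; the wedge Ps − Pb = 13 gives 13.4 + 0.2x − (523 - 5x) = 13, so x' = 100.5.
Then Pb = 523 − 5·100.5 = 20.5 and Ps = 13.4 + 0.2·100.5 = 33.5.
Buyers' price falls by P* − Pb = 33 − 20.5 = 12.5; sellers' price rises by Ps − P* = 33.5 − 33 = 0.5.
So consumers capture 12.5/13 = 25/26 of each unit of subsidy.

Consumer share = 25/26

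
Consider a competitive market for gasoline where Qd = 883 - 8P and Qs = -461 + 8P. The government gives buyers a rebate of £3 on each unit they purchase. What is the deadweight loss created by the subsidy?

Pre-subsidy: 883 - 8P = -461 + 8P gives P* = 84, Q* = 211.
With the rebate, buyers effectively pay Pb = Ps − 3, where Ps is the price sellers receive.
Demand in terms of Ps becomes Qd = 883 − 8(Ps − 3) = 907 - 8Ps. Setting this equal to supply: 907 - 8Ps = -461 + 8Ps, so Ps = 85.5.
Buyers pay Pb = 85.5 − 3 = 82.5; Q' = -461 + 8·85.5 = 223.
The subsidy expands output by 223 − 211 = 12 past the efficient level; on those units the gap between marginal cost and willingness to pay runs from 0 up to 3.
DWL = ½ × 3 × 12 = 18.

Deadweight loss = £18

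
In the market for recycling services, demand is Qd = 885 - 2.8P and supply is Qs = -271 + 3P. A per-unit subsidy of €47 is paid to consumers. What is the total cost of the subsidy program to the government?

Pre-subsidy: 885 - 2.8P = -271 + 3P gives P* = 5780/29, Q* = 9481/29.
With the rebate, buyers effectively pay Pb = Ps − 47, where Ps is the price sellers receive.
Demand in terms of Ps becomes Qd = 885 − 2.8(Ps − 47) = 1016.6 - 2.8Ps. Setting this equal to supply: 1016.6 - 2.8Ps = -271 + 3Ps, so Ps = 222.
Buyers pay Pb = 222 − 47 = 175; Q' = -271 + 3·222 = 395.
Government outlay = subsidy × quantity = 47 × 395 = 18565.

Government cost = €18565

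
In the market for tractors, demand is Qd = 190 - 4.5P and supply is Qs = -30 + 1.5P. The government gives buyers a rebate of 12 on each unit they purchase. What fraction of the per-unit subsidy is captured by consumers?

Consumer share = 0.25

Pre-subsidy: 190 - 4.5P = -30 + 1.5P gives P* = 110/3, Q* = 25.
With the rebate, buyers effectively pay Pb = Ps − 12, where Ps is the price sellers receive.
Demand in terms of Ps becomes Qd = 190 − 4.5(Ps − 12) = 244 - 4.5Ps. Setting this equal to supply: 244 - 4.5Ps = -30 + 1.5Ps, so Ps = 137/3.
Buyers pay Pb = 137/3 − 12 = 101/3; Q' = -30 + 1.5·(137/3) = 38.5.
Buyers' price falls by P* − Pb = 110/3 − 101/3 = 3; sellers' price rises by Ps − P* = 137/3 − 110/3 = 9.
So consumers capture 3/12 = 0.25 of each unit of subsidy.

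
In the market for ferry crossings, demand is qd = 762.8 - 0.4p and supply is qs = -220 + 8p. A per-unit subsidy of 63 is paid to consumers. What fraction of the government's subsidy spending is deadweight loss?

Pre-subsidy: 762.8 - 0.4p = -220 + 8p gives p* = 117, q* = 716.
With the rebate, buyers effectively pay pb = ps − 63, where ps is the price sellers receive.
Demand in terms of ps becomes qd = 762.8 − 0.4(ps − 63) = 788 - 0.4ps. Setting this equal to supply: 788 - 0.4ps = -220 + 8ps, so ps = 120.
Buyers pay pb = 120 − 63 = 57; q' = -220 + 8·120 = 740.
ΔCS = ½(716 + 740)(117 − 57) = 43680; ΔPS = ½(716 + 740)(120 − 117) = 2184.
Government spending = 63 × 740 = 46620.
DWL = ½ × 63 × (740 − 716) = 756; fraction = 756 / 46620 = 3/185.

DWL / government spending = 3/185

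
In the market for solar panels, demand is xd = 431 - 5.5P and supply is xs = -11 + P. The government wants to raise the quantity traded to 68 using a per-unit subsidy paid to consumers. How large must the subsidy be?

Required subsidy s = 13 per unit

At x = 68, invert demand for the buyer price: Pb = (431 − 68)/5.5 = 66; invert supply for the seller price: Ps = (68 − (-11))/1 = 79.
The subsidy must fill the gap: s = Ps − Pb = 79 − 66 = 13.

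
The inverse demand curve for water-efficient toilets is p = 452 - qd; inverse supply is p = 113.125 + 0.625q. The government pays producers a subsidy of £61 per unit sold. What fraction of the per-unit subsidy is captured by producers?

Pre-subsidy: 452 - q = 113.125 + 0.625q gives q* = 2711/13 and p* = 3165/13.
With the subsidy, sellers receive ps = pb + 61 for each unit, where pb is the price buyers pay.
On the curves, pb = 452 - q and ps = 113.125 + 0.625q; the wedge ps − pb = 61 gives 113.125 + 0.625q − (452 - q) = 61, so q' = 3199/13.
Then pb = 452 − 1·(3199/13) = 2677/13 and ps = 113.125 + 0.625·(3199/13) = 3470/13.
Buyers' price falls by p* − pb = 3165/13 − 2677/13 = 488/13; sellers' price rises by ps − p* = 3470/13 − 3165/13 = 305/13.
So producers capture (305/13)/61 = 5/13 of each unit of subsidy.

Producer share = 5/13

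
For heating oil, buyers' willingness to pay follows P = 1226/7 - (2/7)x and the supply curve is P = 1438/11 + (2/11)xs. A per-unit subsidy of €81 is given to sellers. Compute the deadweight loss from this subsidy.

Deadweight loss = €7016.625

Pre-subsidy: 1226/7 - (2/7)x = 1438/11 + (2/11)x gives x* = 95 and P* = 148.
With the subsidy, sellers receive Ps = Pb + 81 for each unit, where Pb is the price buyers pay.
On the curves, Pb = 1226/7 - (2/7)x and Ps = 1438/11 + (2/11)x; the wedge Ps − Pb = 81 gives 1438/11 + (2/11)x − (1226/7 - (2/7)x) = 81, so x' = 268.25.
Then Pb = 1226/7 − (2/7)·268.25 = 98.5 and Ps = 1438/11 + (2/11)·268.25 = 179.5.
The subsidy expands output by 268.25 − 95 = 173.25 past the efficient level; on those units the gap between marginal cost and willingness to pay runs from 0 up to 81.
DWL = ½ × 81 × 173.25 = 7016.625.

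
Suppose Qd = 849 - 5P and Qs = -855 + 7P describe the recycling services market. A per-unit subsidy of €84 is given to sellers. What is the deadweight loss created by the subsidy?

Deadweight loss = €10290

Pre-subsidy: 849 - 5P = -855 + 7P gives P* = 142, Q* = 139.
With the subsidy, sellers receive Ps = Pb + 84 for each unit, where Pb is the price buyers pay.
Supply in terms of Pb becomes Qs = -855 + 7(Pb + 84) = -267 + 7Pb. Setting this equal to demand: 849 - 5Pb = -267 + 7Pb, so Pb = 93.
Sellers receive Ps = 93 + 84 = 177; Q' = 849 − 5·93 = 384.
The subsidy expands output by 384 − 139 = 245 past the efficient level; on those units the gap between marginal cost and willingness to pay runs from 0 up to 84.
DWL = ½ × 84 × 245 = 10290.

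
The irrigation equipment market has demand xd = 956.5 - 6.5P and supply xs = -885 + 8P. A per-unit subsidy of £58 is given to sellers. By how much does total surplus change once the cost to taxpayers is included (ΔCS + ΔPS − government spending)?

Net change in total surplus = -£6032

Pre-subsidy: 956.5 - 6.5P = -885 + 8P gives P* = 127, x* = 131.
With the subsidy, sellers receive Ps = Pb + 58 for each unit, where Pb is the price buyers pay.
Supply in terms of Pb becomes xs = -885 + 8(Pb + 58) = -421 + 8Pb. Setting this equal to demand: 956.5 - 6.5Pb = -421 + 8Pb, so Pb = 95.
Sellers receive Ps = 95 + 58 = 153; x' = 956.5 − 6.5·95 = 339.
ΔCS = ½(131 + 339)(127 − 95) = 7520; ΔPS = ½(131 + 339)(153 − 127) = 6110.
Government spending = 58 × 339 = 19662.
Net change = 7520 + 6110 − 19662 = -6032. The loss equals the DWL triangle ½·58·208.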